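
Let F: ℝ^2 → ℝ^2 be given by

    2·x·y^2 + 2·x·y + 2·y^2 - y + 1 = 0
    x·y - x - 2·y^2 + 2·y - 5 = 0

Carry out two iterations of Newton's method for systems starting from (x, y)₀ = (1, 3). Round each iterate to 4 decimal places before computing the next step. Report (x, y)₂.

At (1, 3): F = (40.0000, -15.0000).
Jacobian J = [[2·y^2 + 2·y, 4·x·y + 2·x + 4·y - 1], [y - 1, x - 4·y + 2]].
At the point, J = [[24.0000, 25.0000], [2.0000, -9.0000]] (det J = -266.0000).
Solving J·Δ = −F gives Δ = (0.0564, -1.6541).
Then the next iterate is (x, y)₁ = (1.0564, 1.3459).
Round to (1.0564, 1.3459) and repeat: F = (9.947836, -5.565685), J = [[6.314694, 12.183635], [0.3459, -2.3272]].
Δ = (2.3617, -2.0406), so (x, y)₂ = (3.4181, -0.6947).

(3.4181, -0.6947)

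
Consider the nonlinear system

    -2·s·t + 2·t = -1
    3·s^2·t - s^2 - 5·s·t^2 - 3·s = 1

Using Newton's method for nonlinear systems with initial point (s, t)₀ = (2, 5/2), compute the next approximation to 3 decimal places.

(1.625, 1.437)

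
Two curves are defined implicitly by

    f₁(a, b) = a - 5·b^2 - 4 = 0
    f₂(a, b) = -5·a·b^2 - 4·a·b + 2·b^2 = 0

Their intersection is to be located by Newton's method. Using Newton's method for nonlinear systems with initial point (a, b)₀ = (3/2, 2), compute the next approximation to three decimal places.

At (3/2, 2): F = (-22.500, -34.000).
Jacobian J = [[1, -10·b], [-5·b^2 - 4·b, -10·a·b - 4·a + 4·b]].
At the point, J = [[1.000, -20.000], [-28.000, -28.000]] (det J = -588.000).
Solving J·Δ = −F gives Δ = (-0.085, -1.129).
Then the next iterate is (a, b)₁ = (1.415, 0.871).

(1.415, 0.871)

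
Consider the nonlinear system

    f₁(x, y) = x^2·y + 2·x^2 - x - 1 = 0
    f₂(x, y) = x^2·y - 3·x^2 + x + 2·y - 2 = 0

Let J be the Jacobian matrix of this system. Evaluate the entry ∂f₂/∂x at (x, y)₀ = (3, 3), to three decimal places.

1.000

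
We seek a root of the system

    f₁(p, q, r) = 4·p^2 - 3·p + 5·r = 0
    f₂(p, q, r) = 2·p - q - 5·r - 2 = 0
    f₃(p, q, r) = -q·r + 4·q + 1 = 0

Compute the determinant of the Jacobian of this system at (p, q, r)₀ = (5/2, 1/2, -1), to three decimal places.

J = [[8·p - 3, 0, 5], [2, -1, -5], [0, -r + 4, -q]].
At the point, J = [[17.000, 0.000, 5.000], [2.000, -1.000, -5.000], [0.000, 5.000, -0.500]].
det J = 483.500.

483.500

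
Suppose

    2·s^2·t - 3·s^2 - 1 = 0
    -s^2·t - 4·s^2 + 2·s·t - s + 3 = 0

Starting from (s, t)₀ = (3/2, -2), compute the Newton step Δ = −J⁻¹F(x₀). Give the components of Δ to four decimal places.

At (3/2, -2): F = (-16.7500, -9.0000).
Jacobian J = [[4·s·t - 6·s, 2·s^2], [-2·s·t - 8·s + 2·t - 1, -s^2 + 2·s]].
At the point, J = [[-21.0000, 4.5000], [-11.0000, 0.7500]] (det J = 33.7500).
Solving J·Δ = −F gives Δ = (-0.8278, -0.1407).

(-0.8278, -0.1407)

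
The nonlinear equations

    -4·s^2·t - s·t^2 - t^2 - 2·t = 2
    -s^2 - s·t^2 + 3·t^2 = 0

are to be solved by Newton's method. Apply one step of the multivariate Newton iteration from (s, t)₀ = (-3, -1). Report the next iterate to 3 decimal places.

(-1.859, -0.775)

At (-3, -1): F = (38.000, -3.000).
Jacobian J = [[-8·s·t - t^2, -4·s^2 - 2·s·t - 2·t - 2], [-2·s - t^2, -2·s·t + 6·t]].
At the point, J = [[-25.000, -42.000], [5.000, -12.000]] (det J = 510.000).
Solving J·Δ = −F gives Δ = (1.141, 0.225).
Then the next iterate is (s, t)₁ = (-1.859, -0.775).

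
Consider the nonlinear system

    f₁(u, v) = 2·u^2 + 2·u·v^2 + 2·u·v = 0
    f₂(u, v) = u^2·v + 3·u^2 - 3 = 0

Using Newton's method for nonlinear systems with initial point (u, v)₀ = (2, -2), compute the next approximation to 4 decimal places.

(1.2083, -1.4583)

At (2, -2): F = (16.0000, 1.0000).
Jacobian J = [[4·u + 2·v^2 + 2·v, 4·u·v + 2·u], [2·u·v + 6·u, u^2]].
At the point, J = [[12.0000, -12.0000], [4.0000, 4.0000]] (det J = 96.0000).
Solving J·Δ = −F gives Δ = (-0.7917, 0.5417).
Then the next iterate is (u, v)₁ = (1.2083, -1.4583).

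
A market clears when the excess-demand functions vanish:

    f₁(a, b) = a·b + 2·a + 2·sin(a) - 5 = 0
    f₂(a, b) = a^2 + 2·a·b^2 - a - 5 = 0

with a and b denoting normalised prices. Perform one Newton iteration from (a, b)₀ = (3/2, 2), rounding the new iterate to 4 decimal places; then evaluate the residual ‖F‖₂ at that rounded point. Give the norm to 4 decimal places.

0.9419

At (3/2, 2): F = (2.994990, 7.7500).
Jacobian J = [[b + 2·cos(a) + 2, a], [2·a + 2·b^2 - 1, 4·a·b]].
At the point, J = [[4.141474, 1.5000], [10.0000, 12.0000]] (det J = 34.697693).
Solving J·Δ = −F gives Δ = (-0.7008, -0.0619).
Then the next iterate is (a, b)₁ = (0.7992, 1.9381).
Re-evaluating at (0.7992, 1.9381): F = (-0.419073, 0.843481), so ‖F‖₂ = 0.9419.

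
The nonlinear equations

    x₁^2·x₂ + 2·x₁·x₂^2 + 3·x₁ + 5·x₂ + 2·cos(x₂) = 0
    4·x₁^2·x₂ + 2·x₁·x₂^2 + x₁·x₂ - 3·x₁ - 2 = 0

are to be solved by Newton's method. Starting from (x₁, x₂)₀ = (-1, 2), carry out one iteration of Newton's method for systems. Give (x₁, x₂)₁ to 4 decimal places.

At (-1, 2): F = (0.167706, -1.0000).
Jacobian J = [[2·x₁·x₂ + 2·x₂^2 + 3, x₁^2 + 4·x₁·x₂ - 2·sin(x₂) + 5], [8·x₁·x₂ + 2·x₂^2 + x₂ - 3, 4·x₁^2 + 4·x₁·x₂ + x₁]].
At the point, J = [[7.0000, -3.818595], [-9.0000, -5.0000]] (det J = -69.367354).
Solving J·Δ = −F gives Δ = (-0.0671, -0.0792).
Then the next iterate is (x₁, x₂)₁ = (-1.0671, 1.9208).

(-1.0671, 1.9208)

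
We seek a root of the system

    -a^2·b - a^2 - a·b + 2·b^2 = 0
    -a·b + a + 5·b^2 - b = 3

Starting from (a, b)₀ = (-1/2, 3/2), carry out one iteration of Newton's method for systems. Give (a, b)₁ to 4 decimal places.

At (-1/2, 3/2): F = (4.6250, 7.0000).
Jacobian J = [[-2·a·b - 2·a - b, -a^2 - a + 4·b], [-b + 1, -a + 10·b - 1]].
At the point, J = [[1.0000, 6.2500], [-0.5000, 14.5000]] (det J = 17.6250).
Solving J·Δ = −F gives Δ = (-1.3227, -0.5284).
Then the next iterate is (a, b)₁ = (-1.8227, 0.9716).

(-1.8227, 0.9716)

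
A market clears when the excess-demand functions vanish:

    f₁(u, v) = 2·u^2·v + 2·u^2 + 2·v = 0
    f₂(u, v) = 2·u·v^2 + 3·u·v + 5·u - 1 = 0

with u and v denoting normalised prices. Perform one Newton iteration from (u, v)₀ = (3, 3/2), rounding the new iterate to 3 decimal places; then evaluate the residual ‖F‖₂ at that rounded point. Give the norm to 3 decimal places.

18.989

At (3, 3/2): F = (48.000, 41.000).
Jacobian J = [[4·u·v + 4·u, 2·u^2 + 2], [2·v^2 + 3·v + 5, 4·u·v + 3·u]].
At the point, J = [[30.000, 20.000], [14.000, 27.000]] (det J = 530.000).
Solving J·Δ = −F gives Δ = (-0.898, -1.053).
Then the next iterate is (u, v)₁ = (2.102, 0.447).
Re-evaluating at (2.102, 0.447): F = (13.68086, 13.16878), so ‖F‖₂ = 18.989.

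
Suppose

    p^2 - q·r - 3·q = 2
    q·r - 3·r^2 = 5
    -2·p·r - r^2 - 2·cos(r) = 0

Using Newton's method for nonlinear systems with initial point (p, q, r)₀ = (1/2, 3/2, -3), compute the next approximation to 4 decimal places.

(1.5414, -13.7371, -3.4724)

At (1/2, 3/2, -3): F = (-1.7500, -36.5000, -4.020015).
Jacobian J = [[2·p, -r - 3, -q], [0, r, q - 6·r], [-2·r, 0, -2·p - 2·r + 2·sin(r)]].
At the point, J = [[1.0000, 0.0000, -1.5000], [0.0000, -3.0000, 19.5000], [6.0000, 0.0000, 4.717760]] (det J = -41.153280).
Solving J·Δ = −F gives Δ = (1.0414, -15.2371, -0.4724).
Then the next iterate is (p, q, r)₁ = (1.5414, -13.7371, -3.4724).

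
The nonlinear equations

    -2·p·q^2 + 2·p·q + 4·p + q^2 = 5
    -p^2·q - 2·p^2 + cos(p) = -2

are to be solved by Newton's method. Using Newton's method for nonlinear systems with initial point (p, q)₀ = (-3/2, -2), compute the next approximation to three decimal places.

At (-3/2, -2): F = (11.000, 2.07074).
Jacobian J = [[-2·q^2 + 2·q + 4, -4·p·q + 2·p + 2·q], [-2·p·q - 4·p - sin(p), -p^2]].
At the point, J = [[-8.000, -19.000], [0.99749, -2.250]] (det J = 36.95240).
Solving J·Δ = −F gives Δ = (-0.395, 0.745).
Then the next iterate is (p, q)₁ = (-1.895, -1.255).

(-1.895, -1.255)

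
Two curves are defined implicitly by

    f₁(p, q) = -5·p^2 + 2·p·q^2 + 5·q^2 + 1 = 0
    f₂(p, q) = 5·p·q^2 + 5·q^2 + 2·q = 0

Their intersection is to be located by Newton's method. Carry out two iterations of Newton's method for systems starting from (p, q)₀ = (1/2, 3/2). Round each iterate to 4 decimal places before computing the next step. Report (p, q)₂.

At (1/2, 3/2): F = (13.2500, 19.8750).
Jacobian J = [[-10·p + 2·q^2, 4·p·q + 10·q], [5·q^2, 10·p·q + 10·q + 2]].
At the point, J = [[-0.5000, 18.0000], [11.2500, 24.5000]] (det J = -214.7500).
Solving J·Δ = −F gives Δ = (-0.1542, -0.7404).
Then the next iterate is (p, q)₁ = (0.3458, 0.7596).
Round to (0.3458, 0.7596) and repeat: F = (3.686120, 5.401780), J = [[-2.304016, 8.646679], [2.884961, 12.222697]].
Δ = (-0.0311, -0.4346), so (p, q)₂ = (0.3147, 0.3250).

(0.3147, 0.3250)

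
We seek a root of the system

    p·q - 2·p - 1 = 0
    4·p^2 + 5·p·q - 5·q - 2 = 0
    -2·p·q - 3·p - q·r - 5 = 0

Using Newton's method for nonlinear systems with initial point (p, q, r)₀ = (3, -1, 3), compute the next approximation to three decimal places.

(1.023, 0.356, 18.230)

At (3, -1, 3): F = (-10.000, 24.000, -5.000).
Jacobian J = [[q - 2, p, 0], [8·p + 5·q, 5·p - 5, 0], [-2·q - 3, -2·p - r, -q]].
At the point, J = [[-3.000, 3.000, 0.000], [19.000, 10.000, 0.000], [-1.000, -9.000, 1.000]] (det J = -87.000).
Solving J·Δ = −F gives Δ = (-1.977, 1.356, 15.230).
Then the next iterate is (p, q, r)₁ = (1.023, 0.356, 18.230).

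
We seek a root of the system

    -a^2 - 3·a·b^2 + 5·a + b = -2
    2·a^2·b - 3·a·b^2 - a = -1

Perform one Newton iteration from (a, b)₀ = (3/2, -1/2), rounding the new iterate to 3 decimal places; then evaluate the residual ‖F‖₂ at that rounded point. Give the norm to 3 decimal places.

2.536

At (3/2, -1/2): F = (5.625, -3.875).
Jacobian J = [[-2·a - 3·b^2 + 5, -6·a·b + 1], [4·a·b - 3·b^2 - 1, 2·a^2 - 6·a·b]].
At the point, J = [[1.250, 5.500], [-4.750, 9.000]] (det J = 37.375).
Solving J·Δ = −F gives Δ = (-1.925, -0.585).
Then the next iterate is (a, b)₁ = (-0.425, -1.085).
Re-evaluating at (-0.425, -1.085): F = (0.11034, 2.53401), so ‖F‖₂ = 2.536.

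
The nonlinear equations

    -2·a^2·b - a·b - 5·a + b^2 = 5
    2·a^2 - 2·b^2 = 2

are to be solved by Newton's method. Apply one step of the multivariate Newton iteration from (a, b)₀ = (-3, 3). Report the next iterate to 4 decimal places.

(-2.3378, 2.1712)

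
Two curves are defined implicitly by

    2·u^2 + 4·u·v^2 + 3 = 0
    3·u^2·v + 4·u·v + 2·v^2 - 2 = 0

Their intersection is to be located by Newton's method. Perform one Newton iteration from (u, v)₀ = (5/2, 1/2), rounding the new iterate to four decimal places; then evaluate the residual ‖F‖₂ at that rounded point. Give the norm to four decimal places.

At (5/2, 1/2): F = (18.0000, 12.8750).
Jacobian J = [[4·u + 4·v^2, 8·u·v], [6·u·v + 4·v, 3·u^2 + 4·u + 4·v]].
At the point, J = [[11.0000, 10.0000], [9.5000, 30.7500]] (det J = 243.2500).
Solving J·Δ = −F gives Δ = (-1.7461, 0.1208).
Then the next iterate is (u, v)₁ = (0.7539, 0.6208).
Re-evaluating at (0.7539, 0.6208): F = (5.298920, 1.701393), so ‖F‖₂ = 5.5654.

5.5654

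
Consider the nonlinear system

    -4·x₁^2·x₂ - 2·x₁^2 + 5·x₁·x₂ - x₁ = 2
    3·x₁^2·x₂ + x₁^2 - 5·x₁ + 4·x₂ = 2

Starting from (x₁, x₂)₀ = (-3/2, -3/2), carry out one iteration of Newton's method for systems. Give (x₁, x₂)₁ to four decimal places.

(-0.9282, -1.0135)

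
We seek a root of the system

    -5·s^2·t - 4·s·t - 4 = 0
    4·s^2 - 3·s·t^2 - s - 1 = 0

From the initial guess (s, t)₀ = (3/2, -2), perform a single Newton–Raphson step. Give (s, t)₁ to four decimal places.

At (3/2, -2): F = (30.5000, -11.5000).
Jacobian J = [[-10·s·t - 4·t, -5·s^2 - 4·s], [8·s - 3·t^2 - 1, -6·s·t]].
At the point, J = [[38.0000, -17.2500], [-1.0000, 18.0000]] (det J = 666.7500).
Solving J·Δ = −F gives Δ = (-0.5259, 0.6097).
Then the next iterate is (s, t)₁ = (0.9741, -1.3903).

(0.9741, -1.3903)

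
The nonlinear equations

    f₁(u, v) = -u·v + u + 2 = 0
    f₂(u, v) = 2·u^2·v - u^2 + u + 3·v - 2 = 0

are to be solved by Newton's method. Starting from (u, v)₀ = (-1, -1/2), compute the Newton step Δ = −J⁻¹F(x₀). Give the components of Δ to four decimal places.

At (-1, -1/2): F = (0.5000, -6.5000).
Jacobian J = [[-v + 1, -u], [4·u·v - 2·u + 1, 2·u^2 + 3]].
At the point, J = [[1.5000, 1.0000], [5.0000, 5.0000]] (det J = 2.5000).
Solving J·Δ = −F gives Δ = (-3.6000, 4.9000).

(-3.6000, 4.9000)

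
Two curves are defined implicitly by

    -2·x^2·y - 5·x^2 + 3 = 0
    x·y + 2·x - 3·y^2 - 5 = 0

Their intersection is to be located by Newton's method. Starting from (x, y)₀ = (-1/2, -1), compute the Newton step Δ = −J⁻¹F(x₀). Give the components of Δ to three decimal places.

At (-1/2, -1): F = (2.250, -8.500).
Jacobian J = [[-4·x·y - 10·x, -2·x^2], [y + 2, x - 6·y]].
At the point, J = [[3.000, -0.500], [1.000, 5.500]] (det J = 17.000).
Solving J·Δ = −F gives Δ = (-0.478, 1.632).

(-0.478, 1.632)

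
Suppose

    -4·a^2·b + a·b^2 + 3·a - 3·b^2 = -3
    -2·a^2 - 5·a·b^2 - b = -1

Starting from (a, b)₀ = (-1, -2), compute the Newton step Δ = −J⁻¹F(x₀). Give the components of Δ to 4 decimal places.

At (-1, -2): F = (-8.0000, 21.0000).
Jacobian J = [[-8·a·b + b^2 + 3, -4·a^2 + 2·a·b - 6·b], [-4·a - 5·b^2, -10·a·b - 1]].
At the point, J = [[-9.0000, 12.0000], [-16.0000, -21.0000]] (det J = 381.0000).
Solving J·Δ = −F gives Δ = (0.2205, 0.8320).

(0.2205, 0.8320)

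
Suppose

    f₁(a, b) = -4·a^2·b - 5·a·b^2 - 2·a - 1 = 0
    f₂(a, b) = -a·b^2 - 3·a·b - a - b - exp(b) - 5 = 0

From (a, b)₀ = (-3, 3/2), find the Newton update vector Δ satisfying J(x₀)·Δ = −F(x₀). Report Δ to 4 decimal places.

(0.8499, -0.4539)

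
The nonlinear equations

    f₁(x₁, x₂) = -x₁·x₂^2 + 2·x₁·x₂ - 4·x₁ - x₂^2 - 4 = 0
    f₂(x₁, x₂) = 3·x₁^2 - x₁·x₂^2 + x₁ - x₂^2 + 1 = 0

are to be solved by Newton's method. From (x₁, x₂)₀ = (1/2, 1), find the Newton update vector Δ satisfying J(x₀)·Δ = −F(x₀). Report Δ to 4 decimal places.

At (1/2, 1): F = (-6.5000, 0.7500).
Jacobian J = [[-x₂^2 + 2·x₂ - 4, -2·x₁·x₂ + 2·x₁ - 2·x₂], [6·x₁ - x₂^2 + 1, -2·x₁·x₂ - 2·x₂]].
At the point, J = [[-3.0000, -2.0000], [3.0000, -3.0000]] (det J = 15.0000).
Solving J·Δ = −F gives Δ = (-1.4000, -1.1500).

(-1.4000, -1.1500)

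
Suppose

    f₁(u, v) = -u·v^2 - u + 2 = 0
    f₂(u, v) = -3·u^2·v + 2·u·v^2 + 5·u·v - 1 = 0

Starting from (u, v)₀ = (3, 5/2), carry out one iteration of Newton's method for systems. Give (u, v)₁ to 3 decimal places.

At (3, 5/2): F = (-19.750, 6.500).
Jacobian J = [[-v^2 - 1, -2·u·v], [-6·u·v + 2·v^2 + 5·v, -3·u^2 + 4·u·v + 5·u]].
At the point, J = [[-7.250, -15.000], [-20.000, 18.000]] (det J = -430.500).
Solving J·Δ = −F gives Δ = (-0.599, -1.027).
Then the next iterate is (u, v)₁ = (2.401, 1.473).

(2.401, 1.473)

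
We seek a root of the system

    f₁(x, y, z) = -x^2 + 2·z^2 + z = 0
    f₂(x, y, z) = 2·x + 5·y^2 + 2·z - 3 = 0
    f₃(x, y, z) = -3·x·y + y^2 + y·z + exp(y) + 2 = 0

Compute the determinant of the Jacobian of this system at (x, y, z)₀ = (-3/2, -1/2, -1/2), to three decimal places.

-28.852

J = [[-2·x, 0, 4·z + 1], [2, 10·y, 2], [-3·y, -3·x + 2·y + z + exp(y), y]].
At the point, J = [[3.000, 0.000, -1.000], [2.000, -5.000, 2.000], [1.500, 3.60653, -0.500]].
det J = -28.852.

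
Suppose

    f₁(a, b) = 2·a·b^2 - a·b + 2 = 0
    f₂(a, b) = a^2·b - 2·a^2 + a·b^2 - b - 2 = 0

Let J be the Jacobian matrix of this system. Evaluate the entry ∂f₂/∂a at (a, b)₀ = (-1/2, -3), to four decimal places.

∂f₂/∂a = 2·a·b - 4·a + b^2.
At (-1/2, -3) this is 14.0000.

14.0000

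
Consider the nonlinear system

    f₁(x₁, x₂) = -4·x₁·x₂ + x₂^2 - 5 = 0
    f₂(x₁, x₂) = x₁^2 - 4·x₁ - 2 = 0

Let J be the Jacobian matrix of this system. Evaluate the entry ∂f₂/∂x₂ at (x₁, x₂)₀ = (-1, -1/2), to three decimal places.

0.000

∂f₂/∂x₂ = 0.
At (-1, -1/2) this is 0.000.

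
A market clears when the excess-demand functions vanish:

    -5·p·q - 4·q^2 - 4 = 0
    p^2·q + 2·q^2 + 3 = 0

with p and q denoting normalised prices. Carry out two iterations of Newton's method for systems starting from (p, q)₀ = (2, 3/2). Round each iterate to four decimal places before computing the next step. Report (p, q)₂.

At (2, 3/2): F = (-28.0000, 13.5000).
Jacobian J = [[-5·q, -5·p - 8·q], [2·p·q, p^2 + 4·q]].
At the point, J = [[-7.5000, -22.0000], [6.0000, 10.0000]] (det J = 57.0000).
Solving J·Δ = −F gives Δ = (-0.2982, -1.1711).
Then the next iterate is (p, q)₁ = (1.7018, 0.3289).
Round to (1.7018, 0.3289) and repeat: F = (-7.231311, 4.168885), J = [[-1.6445, -11.1402], [1.119444, 4.211723]].
Δ = (-2.8831, -0.2235), so (p, q)₂ = (-1.1813, 0.1054).

(-1.1813, 0.1054)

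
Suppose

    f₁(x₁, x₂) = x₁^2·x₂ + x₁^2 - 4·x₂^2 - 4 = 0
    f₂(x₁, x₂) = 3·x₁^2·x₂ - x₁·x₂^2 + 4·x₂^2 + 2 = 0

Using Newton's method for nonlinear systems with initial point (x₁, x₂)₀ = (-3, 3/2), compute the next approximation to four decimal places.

(-2.2191, 0.7623)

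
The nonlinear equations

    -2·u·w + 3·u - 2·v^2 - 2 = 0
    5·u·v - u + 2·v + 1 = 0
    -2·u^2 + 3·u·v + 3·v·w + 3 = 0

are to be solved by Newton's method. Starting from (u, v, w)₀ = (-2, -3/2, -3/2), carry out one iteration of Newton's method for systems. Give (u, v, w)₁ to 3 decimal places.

At (-2, -3/2, -3/2): F = (-18.500, 15.000, 10.750).
Jacobian J = [[-2·w + 3, -4·v, -2·u], [5·v - 1, 5·u + 2, 0], [-4·u + 3·v, 3·u + 3·w, 3·v]].
At the point, J = [[6.000, 6.000, 4.000], [-8.500, -8.000, 0.000], [3.500, -10.500, -4.500]] (det J = 455.500).
Solving J·Δ = −F gives Δ = (1.201, 0.599, 1.925).
Then the next iterate is (u, v, w)₁ = (-0.799, -0.901, 0.425).

(-0.799, -0.901, 0.425)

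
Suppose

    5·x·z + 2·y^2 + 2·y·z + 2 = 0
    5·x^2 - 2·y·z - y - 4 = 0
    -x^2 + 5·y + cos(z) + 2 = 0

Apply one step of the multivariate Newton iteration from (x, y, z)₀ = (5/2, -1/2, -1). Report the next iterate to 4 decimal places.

(1.4124, -0.4034, -0.6567)

At (5/2, -1/2, -1): F = (-9.0000, 26.7500, -6.209698).
Jacobian J = [[5·z, 4·y + 2·z, 5·x + 2·y], [10·x, -2·z - 1, -2·y], [-2·x, 5, -sin(z)]].
At the point, J = [[-5.0000, -4.0000, 11.5000], [25.0000, 1.0000, 1.0000], [-5.0000, 5.0000, 0.841471]] (det J = 1619.939744).
Solving J·Δ = −F gives Δ = (-1.0876, 0.0966, 0.3433).
Then the next iterate is (x, y, z)₁ = (1.4124, -0.4034, -0.6567).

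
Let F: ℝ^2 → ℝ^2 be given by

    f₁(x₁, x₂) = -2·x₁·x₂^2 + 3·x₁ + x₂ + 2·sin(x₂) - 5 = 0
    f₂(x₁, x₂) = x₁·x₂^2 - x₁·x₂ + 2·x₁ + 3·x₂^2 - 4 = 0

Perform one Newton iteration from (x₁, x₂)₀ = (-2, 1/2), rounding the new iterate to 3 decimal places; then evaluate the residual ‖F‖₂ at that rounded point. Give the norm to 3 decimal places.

3.214

At (-2, 1/2): F = (-8.54115, -6.750).
Jacobian J = [[-2·x₂^2 + 3, -4·x₁·x₂ + 2·cos(x₂) + 1], [x₂^2 - x₂ + 2, 2·x₁·x₂ - x₁ + 6·x₂]].
At the point, J = [[2.500, 6.75517], [1.750, 3.000]] (det J = -4.32154).
Solving J·Δ = −F gives Δ = (4.622, -0.446).
Then the next iterate is (x₁, x₂)₁ = (2.622, 0.054).
Re-evaluating at (2.622, 0.054): F = (3.01266, 1.11881), so ‖F‖₂ = 3.214.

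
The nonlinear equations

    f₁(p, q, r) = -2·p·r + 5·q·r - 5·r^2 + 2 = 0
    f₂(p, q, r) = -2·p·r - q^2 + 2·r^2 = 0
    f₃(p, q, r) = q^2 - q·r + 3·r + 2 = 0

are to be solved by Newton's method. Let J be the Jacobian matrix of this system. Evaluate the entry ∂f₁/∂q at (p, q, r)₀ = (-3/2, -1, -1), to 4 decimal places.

-5.0000

∂f₁/∂q = 5·r.
At (-3/2, -1, -1) this is -5.0000.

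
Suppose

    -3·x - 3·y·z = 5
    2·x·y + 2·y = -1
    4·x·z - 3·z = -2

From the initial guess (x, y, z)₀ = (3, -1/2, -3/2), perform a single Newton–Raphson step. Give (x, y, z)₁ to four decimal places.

(-5.7971, -1.2246, -6.0870)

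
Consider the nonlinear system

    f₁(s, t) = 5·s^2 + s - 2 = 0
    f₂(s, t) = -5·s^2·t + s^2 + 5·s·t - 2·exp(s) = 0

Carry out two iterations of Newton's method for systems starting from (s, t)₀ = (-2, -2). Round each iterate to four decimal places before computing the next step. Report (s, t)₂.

(-0.8227, -0.6443)

At (-2, -2): F = (16.0000, 63.729329).
Jacobian J = [[10·s + 1, 0], [-10·s·t + 2·s + 5·t - 2·exp(s), -5·s^2 + 5·s]].
At the point, J = [[-19.0000, 0.0000], [-54.270671, -30.0000]] (det J = 570.0000).
Solving J·Δ = −F gives Δ = (0.8421, 0.6009).
Then the next iterate is (s, t)₁ = (-1.1579, -1.3991).
Round to (-1.1579, -1.3991) and repeat: F = (3.545762, 18.191625), J = [[-10.5790, 0.0000], [-26.139769, -12.493162]].
Δ = (0.3352, 0.7548), so (s, t)₂ = (-0.8227, -0.6443).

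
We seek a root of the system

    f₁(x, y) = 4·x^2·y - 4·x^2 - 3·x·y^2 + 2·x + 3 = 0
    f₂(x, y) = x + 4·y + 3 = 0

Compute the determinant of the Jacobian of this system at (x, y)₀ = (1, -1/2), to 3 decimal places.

-50.000

J = [[8·x·y - 8·x - 3·y^2 + 2, 4·x^2 - 6·x·y], [1, 4]].
At the point, J = [[-10.750, 7.000], [1.000, 4.000]].
det J = -50.000.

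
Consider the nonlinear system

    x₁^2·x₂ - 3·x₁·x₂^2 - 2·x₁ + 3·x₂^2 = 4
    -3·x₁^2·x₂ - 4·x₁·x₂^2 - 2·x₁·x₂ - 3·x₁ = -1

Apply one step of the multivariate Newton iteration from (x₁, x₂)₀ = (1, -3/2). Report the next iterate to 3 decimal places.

(0.404, -1.000)

At (1, -3/2): F = (-7.500, -3.500).
Jacobian J = [[2·x₁·x₂ - 3·x₂^2 - 2, x₁^2 - 6·x₁·x₂ + 6·x₂], [-6·x₁·x₂ - 4·x₂^2 - 2·x₂ - 3, -3·x₁^2 - 8·x₁·x₂ - 2·x₁]].
At the point, J = [[-11.750, 1.000], [0.000, 7.000]] (det J = -82.250).
Solving J·Δ = −F gives Δ = (-0.596, 0.500).
Then the next iterate is (x₁, x₂)₁ = (0.404, -1.000).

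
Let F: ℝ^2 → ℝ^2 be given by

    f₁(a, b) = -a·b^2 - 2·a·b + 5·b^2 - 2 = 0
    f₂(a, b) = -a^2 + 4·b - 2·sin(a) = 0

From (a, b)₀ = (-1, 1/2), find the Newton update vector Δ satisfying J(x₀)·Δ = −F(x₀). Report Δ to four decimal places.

At (-1, 1/2): F = (0.5000, 2.682942).
Jacobian J = [[-b^2 - 2·b, -2·a·b - 2·a + 10·b], [-2·a - 2·cos(a), 4]].
At the point, J = [[-1.2500, 8.0000], [0.919395, 4.0000]] (det J = -12.355163).
Solving J·Δ = −F gives Δ = (-1.5753, -0.3086).

(-1.5753, -0.3086)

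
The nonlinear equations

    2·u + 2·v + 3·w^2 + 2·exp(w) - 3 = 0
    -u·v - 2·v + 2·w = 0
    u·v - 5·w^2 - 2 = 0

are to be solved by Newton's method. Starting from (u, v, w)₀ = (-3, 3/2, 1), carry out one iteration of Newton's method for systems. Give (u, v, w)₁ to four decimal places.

At (-3, 3/2, 1): F = (2.436564, 3.5000, -11.5000).
Jacobian J = [[2, 2, 6·w + 2·exp(w)], [-v, -u - 2, 2], [v, u, -10·w]].
At the point, J = [[2.0000, 2.0000, 11.436564], [-1.5000, 1.0000, 2.0000], [1.5000, -3.0000, -10.0000]] (det J = 2.309691).
Solving J·Δ = −F gives Δ = (-11.1228, -36.3685, 8.0921).
Then the next iterate is (u, v, w)₁ = (-14.1228, -34.8685, 9.0921).

(-14.1228, -34.8685, 9.0921)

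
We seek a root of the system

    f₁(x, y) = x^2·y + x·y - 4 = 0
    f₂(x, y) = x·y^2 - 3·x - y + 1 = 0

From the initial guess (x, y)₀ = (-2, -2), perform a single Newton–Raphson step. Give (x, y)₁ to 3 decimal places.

At (-2, -2): F = (-8.000, 1.000).
Jacobian J = [[2·x·y + y, x^2 + x], [y^2 - 3, 2·x·y - 1]].
At the point, J = [[6.000, 2.000], [1.000, 7.000]] (det J = 40.000).
Solving J·Δ = −F gives Δ = (1.450, -0.350).
Then the next iterate is (x, y)₁ = (-0.550, -2.350).

(-0.550, -2.350)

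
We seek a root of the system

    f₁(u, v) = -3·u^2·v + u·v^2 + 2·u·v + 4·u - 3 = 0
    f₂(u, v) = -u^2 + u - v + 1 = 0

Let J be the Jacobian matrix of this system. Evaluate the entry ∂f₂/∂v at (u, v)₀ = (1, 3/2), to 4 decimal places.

∂f₂/∂v = -1.
At (1, 3/2) this is -1.0000.

-1.0000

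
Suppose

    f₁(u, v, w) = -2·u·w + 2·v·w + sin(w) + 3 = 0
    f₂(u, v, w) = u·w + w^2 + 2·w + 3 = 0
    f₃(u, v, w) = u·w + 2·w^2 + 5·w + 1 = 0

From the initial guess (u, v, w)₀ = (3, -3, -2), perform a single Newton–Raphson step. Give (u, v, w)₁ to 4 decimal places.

At (3, -3, -2): F = (26.090703, -3.0000, -7.0000).
Jacobian J = [[-2·w, 2·w, -2·u + 2·v + cos(w)], [w, 0, u + 2·w + 2], [w, 0, u + 4·w + 5]].
At the point, J = [[4.0000, -4.0000, -12.416147], [-2.0000, 0.0000, 1.0000], [-2.0000, 0.0000, 0.0000]] (det J = 8.0000).
Solving J·Δ = −F gives Δ = (-3.5000, 15.4388, -4.0000).
Then the next iterate is (u, v, w)₁ = (-0.5000, 12.4388, -6.0000).

(-0.5000, 12.4388, -6.0000)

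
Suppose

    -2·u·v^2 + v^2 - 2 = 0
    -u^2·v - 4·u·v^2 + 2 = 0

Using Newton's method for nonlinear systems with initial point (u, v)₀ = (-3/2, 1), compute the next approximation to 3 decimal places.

At (-3/2, 1): F = (2.000, 5.750).
Jacobian J = [[-2·v^2, -4·u·v + 2·v], [-2·u·v - 4·v^2, -u^2 - 8·u·v]].
At the point, J = [[-2.000, 8.000], [-1.000, 9.750]] (det J = -11.500).
Solving J·Δ = −F gives Δ = (-2.304, -0.826).
Then the next iterate is (u, v)₁ = (-3.804, 0.174).

(-3.804, 0.174)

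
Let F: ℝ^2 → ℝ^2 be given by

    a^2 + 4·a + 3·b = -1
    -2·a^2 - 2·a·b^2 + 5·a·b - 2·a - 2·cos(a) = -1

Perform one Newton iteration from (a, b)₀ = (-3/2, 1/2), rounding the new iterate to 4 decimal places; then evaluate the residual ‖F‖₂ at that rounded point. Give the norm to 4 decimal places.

At (-3/2, 1/2): F = (-1.2500, -3.641474).
Jacobian J = [[2·a + 4, 3], [-4·a - 2·b^2 + 5·b + 2·sin(a) - 2, -4·a·b + 5·a]].
At the point, J = [[1.0000, 3.0000], [4.005010, -4.5000]] (det J = -16.515030).
Solving J·Δ = −F gives Δ = (1.0021, 0.0826).
Then the next iterate is (a, b)₁ = (-0.4979, 0.5826).
Re-evaluating at (-0.4979, 0.5826): F = (1.004104, -1.369569), so ‖F‖₂ = 1.6982.

1.6982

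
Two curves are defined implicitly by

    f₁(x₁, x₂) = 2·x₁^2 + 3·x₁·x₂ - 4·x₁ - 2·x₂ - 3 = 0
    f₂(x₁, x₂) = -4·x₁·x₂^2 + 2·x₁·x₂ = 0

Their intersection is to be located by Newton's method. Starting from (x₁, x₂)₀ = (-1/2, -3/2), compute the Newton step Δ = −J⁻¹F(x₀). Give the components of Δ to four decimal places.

(0.3889, 0.1905)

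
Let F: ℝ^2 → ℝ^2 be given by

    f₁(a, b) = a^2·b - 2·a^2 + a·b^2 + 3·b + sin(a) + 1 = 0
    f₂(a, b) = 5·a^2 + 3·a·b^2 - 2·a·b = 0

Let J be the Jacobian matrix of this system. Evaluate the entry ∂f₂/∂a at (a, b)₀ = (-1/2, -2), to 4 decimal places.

11.0000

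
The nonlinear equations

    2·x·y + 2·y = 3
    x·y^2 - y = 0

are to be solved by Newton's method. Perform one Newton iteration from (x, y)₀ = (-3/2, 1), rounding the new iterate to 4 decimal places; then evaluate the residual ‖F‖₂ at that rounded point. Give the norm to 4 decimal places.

At (-3/2, 1): F = (-4.0000, -2.5000).
Jacobian J = [[2·y, 2·x + 2], [y^2, 2·x·y - 1]].
At the point, J = [[2.0000, -1.0000], [1.0000, -4.0000]] (det J = -7.0000).
Solving J·Δ = −F gives Δ = (1.9286, -0.1429).
Then the next iterate is (x, y)₁ = (0.4286, 0.8571).
Re-evaluating at (0.4286, 0.8571): F = (-0.551094, -0.542242), so ‖F‖₂ = 0.7731.

0.7731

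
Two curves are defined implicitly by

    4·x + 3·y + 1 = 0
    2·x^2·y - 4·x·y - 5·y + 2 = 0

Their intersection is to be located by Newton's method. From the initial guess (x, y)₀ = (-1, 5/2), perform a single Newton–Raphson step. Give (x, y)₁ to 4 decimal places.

(-0.8594, 0.8125)

At (-1, 5/2): F = (4.5000, 4.5000).
Jacobian J = [[4, 3], [4·x·y - 4·y, 2·x^2 - 4·x - 5]].
At the point, J = [[4.0000, 3.0000], [-20.0000, 1.0000]] (det J = 64.0000).
Solving J·Δ = −F gives Δ = (0.1406, -1.6875).
Then the next iterate is (x, y)₁ = (-0.8594, 0.8125).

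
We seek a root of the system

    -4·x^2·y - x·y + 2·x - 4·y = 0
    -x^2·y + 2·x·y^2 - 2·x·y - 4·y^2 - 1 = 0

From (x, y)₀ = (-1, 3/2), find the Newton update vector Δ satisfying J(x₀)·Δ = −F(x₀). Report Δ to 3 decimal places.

(0.671, -0.587)

At (-1, 3/2): F = (-12.500, -13.000).
Jacobian J = [[-8·x·y - y + 2, -4·x^2 - x - 4], [-2·x·y + 2·y^2 - 2·y, -x^2 + 4·x·y - 2·x - 8·y]].
At the point, J = [[12.500, -7.000], [4.500, -17.000]] (det J = -181.000).
Solving J·Δ = −F gives Δ = (0.671, -0.587).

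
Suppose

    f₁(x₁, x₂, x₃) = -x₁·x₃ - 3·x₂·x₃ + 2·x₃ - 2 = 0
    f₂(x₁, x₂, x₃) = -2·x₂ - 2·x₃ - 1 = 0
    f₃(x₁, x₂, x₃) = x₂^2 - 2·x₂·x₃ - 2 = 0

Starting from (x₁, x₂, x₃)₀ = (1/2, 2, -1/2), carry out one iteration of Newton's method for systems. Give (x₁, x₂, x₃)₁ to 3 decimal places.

(-2.000, 0.667, -1.167)

At (1/2, 2, -1/2): F = (0.250, -4.000, 4.000).
Jacobian J = [[-x₃, -3·x₃, -x₁ - 3·x₂ + 2], [0, -2, -2], [0, 2·x₂ - 2·x₃, -2·x₂]].
At the point, J = [[0.500, 1.500, -4.500], [0.000, -2.000, -2.000], [0.000, 5.000, -4.000]] (det J = 9.000).
Solving J·Δ = −F gives Δ = (-2.500, -1.333, -0.667).
Then the next iterate is (x₁, x₂, x₃)₁ = (-2.000, 0.667, -1.167).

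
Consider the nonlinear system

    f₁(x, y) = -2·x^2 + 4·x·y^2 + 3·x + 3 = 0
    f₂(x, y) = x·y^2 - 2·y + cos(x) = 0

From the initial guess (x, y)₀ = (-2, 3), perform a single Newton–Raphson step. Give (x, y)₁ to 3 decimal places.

(-2.055, 1.217)

At (-2, 3): F = (-83.000, -24.41615).
Jacobian J = [[-4·x + 4·y^2 + 3, 8·x·y], [y^2 - sin(x), 2·x·y - 2]].
At the point, J = [[47.000, -48.000], [9.90930, -14.000]] (det J = -182.35372).
Solving J·Δ = −F gives Δ = (-0.055, -1.783).
Then the next iterate is (x, y)₁ = (-2.055, 1.217).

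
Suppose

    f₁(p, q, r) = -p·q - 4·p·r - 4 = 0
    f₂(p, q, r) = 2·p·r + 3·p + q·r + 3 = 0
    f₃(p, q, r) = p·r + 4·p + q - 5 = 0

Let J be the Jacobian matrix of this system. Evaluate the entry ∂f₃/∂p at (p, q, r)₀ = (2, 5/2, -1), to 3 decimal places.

3.000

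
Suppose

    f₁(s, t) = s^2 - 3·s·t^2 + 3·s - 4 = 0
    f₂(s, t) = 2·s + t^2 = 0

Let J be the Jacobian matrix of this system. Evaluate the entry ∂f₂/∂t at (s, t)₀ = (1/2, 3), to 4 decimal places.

∂f₂/∂t = 2·t.
At (1/2, 3) this is 6.0000.

6.0000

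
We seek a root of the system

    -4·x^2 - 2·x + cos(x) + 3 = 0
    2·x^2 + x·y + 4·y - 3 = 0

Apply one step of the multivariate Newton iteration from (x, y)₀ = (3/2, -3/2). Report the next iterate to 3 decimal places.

At (3/2, -3/2): F = (-8.92926, -6.750).
Jacobian J = [[-8·x - sin(x) - 2, 0], [4·x + y, x + 4]].
At the point, J = [[-14.99749, 0.000], [4.500, 5.500]] (det J = -82.48622).
Solving J·Δ = −F gives Δ = (-0.595, 1.714).
Then the next iterate is (x, y)₁ = (0.905, 0.214).

(0.905, 0.214)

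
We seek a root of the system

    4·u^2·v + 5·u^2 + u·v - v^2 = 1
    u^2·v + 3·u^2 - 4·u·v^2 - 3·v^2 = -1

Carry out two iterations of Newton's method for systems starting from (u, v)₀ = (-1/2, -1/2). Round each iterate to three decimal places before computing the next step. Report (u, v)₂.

(1.496, 3.766)

At (-1/2, -1/2): F = (-0.250, 1.375).
Jacobian J = [[8·u·v + 10·u + v, 4·u^2 + u - 2·v], [2·u·v + 6·u - 4·v^2, u^2 - 8·u·v - 6·v]].
At the point, J = [[-3.500, 1.500], [-3.500, 1.250]] (det J = 0.875).
Solving J·Δ = −F gives Δ = (2.714, 6.500).
Then the next iterate is (u, v)₁ = (2.214, 6.000).
Round to (2.214, 6.000) and repeat: F = (118.43608, -381.69984), J = [[134.412, 9.82118], [-104.148, -137.37020]].
Δ = (-0.718, -2.234), so (u, v)₂ = (1.496, 3.766).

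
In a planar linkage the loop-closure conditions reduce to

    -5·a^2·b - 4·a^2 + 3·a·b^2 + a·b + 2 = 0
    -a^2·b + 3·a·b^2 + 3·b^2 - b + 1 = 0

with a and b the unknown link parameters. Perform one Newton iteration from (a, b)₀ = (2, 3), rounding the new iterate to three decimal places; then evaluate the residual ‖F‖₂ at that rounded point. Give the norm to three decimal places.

19.935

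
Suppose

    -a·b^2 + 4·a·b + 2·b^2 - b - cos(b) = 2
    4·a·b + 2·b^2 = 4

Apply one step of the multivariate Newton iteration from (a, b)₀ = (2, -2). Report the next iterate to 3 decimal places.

(0.500, -2.397)

At (2, -2): F = (-15.58385, -12.000).
Jacobian J = [[-b^2 + 4·b, -2·a·b + 4·a + 4·b + sin(b) - 1], [4·b, 4·a + 4·b]].
At the point, J = [[-12.000, 6.09070], [-8.000, 0.000]] (det J = 48.72562).
Solving J·Δ = −F gives Δ = (-1.500, -0.397).
Then the next iterate is (a, b)₁ = (0.500, -2.397).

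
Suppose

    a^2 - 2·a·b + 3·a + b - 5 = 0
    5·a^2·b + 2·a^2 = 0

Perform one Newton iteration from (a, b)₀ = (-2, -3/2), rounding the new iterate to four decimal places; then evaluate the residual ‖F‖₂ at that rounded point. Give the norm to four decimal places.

296.7702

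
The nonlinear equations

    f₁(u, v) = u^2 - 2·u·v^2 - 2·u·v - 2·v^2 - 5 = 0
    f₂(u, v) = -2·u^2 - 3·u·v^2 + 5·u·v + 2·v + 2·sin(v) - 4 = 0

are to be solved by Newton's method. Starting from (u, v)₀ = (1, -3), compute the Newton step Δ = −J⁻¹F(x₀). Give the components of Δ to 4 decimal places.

(-0.5264, 1.3062)

At (1, -3): F = (-34.0000, -54.282240).
Jacobian J = [[2·u - 2·v^2 - 2·v, -4·u·v - 2·u - 4·v], [-4·u - 3·v^2 + 5·v, -6·u·v + 5·u + 2·cos(v) + 2]].
At the point, J = [[-10.0000, 22.0000], [-46.0000, 23.020015]] (det J = 781.799850).
Solving J·Δ = −F gives Δ = (-0.5264, 1.3062).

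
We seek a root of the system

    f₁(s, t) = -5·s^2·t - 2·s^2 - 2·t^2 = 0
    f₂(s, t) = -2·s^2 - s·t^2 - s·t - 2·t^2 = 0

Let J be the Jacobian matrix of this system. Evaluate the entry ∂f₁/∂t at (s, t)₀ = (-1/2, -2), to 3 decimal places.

6.750

∂f₁/∂t = -5·s^2 - 4·t.
At (-1/2, -2) this is 6.750.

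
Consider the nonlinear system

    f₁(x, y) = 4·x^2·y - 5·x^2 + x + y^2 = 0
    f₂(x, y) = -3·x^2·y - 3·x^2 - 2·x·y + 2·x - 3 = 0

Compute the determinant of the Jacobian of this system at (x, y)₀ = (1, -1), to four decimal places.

77.0000

J = [[8·x·y - 10·x + 1, 4·x^2 + 2·y], [-6·x·y - 6·x - 2·y + 2, -3·x^2 - 2·x]].
At the point, J = [[-17.0000, 2.0000], [4.0000, -5.0000]].
det J = 77.0000.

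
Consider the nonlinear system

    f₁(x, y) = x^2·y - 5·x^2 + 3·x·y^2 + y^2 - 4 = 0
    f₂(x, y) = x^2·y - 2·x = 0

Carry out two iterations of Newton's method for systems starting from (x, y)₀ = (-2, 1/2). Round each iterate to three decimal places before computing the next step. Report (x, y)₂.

At (-2, 1/2): F = (-23.250, 6.000).
Jacobian J = [[2·x·y - 10·x + 3·y^2, x^2 + 6·x·y + 2·y], [2·x·y - 2, x^2]].
At the point, J = [[18.750, -1.000], [-4.000, 4.000]] (det J = 71.000).
Solving J·Δ = −F gives Δ = (1.225, -0.275).
Then the next iterate is (x, y)₁ = (-0.775, 0.225).
Round to (-0.775, 0.225) and repeat: F = (-6.93506, 1.68514), J = [[7.55313, 0.00438], [-2.34875, 0.60063]].
Δ = (0.918, 0.783), so (x, y)₂ = (0.143, 1.008).

(0.143, 1.008)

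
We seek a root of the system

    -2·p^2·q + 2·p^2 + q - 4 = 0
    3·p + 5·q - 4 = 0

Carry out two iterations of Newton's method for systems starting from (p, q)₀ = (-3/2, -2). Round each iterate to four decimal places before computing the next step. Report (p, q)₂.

At (-3/2, -2): F = (7.5000, -18.5000).
Jacobian J = [[-4·p·q + 4·p, -2·p^2 + 1], [3, 5]].
At the point, J = [[-18.0000, -3.5000], [3.0000, 5.0000]] (det J = -79.5000).
Solving J·Δ = −F gives Δ = (-0.3428, 3.9057).
Then the next iterate is (p, q)₁ = (-1.8428, 1.9057).
Round to (-1.8428, 1.9057) and repeat: F = (-8.245655, 0.0001), J = [[6.676096, -5.791824], [3.0000, 5.0000]].
Δ = (0.8123, -0.4874), so (p, q)₂ = (-1.0305, 1.4183).

(-1.0305, 1.4183)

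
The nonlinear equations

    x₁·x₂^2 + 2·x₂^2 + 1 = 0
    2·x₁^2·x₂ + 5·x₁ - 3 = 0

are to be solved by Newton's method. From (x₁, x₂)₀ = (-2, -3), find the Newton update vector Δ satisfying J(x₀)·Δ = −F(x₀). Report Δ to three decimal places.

(-0.111, 5.028)

At (-2, -3): F = (1.000, -37.000).
Jacobian J = [[x₂^2, 2·x₁·x₂ + 4·x₂], [4·x₁·x₂ + 5, 2·x₁^2]].
At the point, J = [[9.000, 0.000], [29.000, 8.000]] (det J = 72.000).
Solving J·Δ = −F gives Δ = (-0.111, 5.028).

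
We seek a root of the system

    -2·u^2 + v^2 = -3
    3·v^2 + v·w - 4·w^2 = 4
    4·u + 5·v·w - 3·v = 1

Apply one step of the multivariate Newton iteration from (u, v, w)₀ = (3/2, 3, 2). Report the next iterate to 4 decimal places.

(1.4001, 1.6501, 0.9233)

At (3/2, 3, 2): F = (7.5000, 13.0000, 26.0000).
Jacobian J = [[-4·u, 2·v, 0], [0, 6·v + w, v - 8·w], [4, 5·w - 3, 5·v]].
At the point, J = [[-6.0000, 6.0000, 0.0000], [0.0000, 20.0000, -13.0000], [4.0000, 7.0000, 15.0000]] (det J = -2658.0000).
Solving J·Δ = −F gives Δ = (-0.0999, -1.3499, -1.0767).
Then the next iterate is (u, v, w)₁ = (1.4001, 1.6501, 0.9233).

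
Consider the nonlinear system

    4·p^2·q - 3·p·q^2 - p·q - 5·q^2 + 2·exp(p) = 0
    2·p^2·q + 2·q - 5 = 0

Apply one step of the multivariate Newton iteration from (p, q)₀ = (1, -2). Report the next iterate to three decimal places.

(-0.642, -2.034)

At (1, -2): F = (-32.56344, -13.000).
Jacobian J = [[8·p·q - 3·q^2 - q + 2·exp(p), 4·p^2 - 6·p·q - p - 10·q], [4·p·q, 2·p^2 + 2]].
At the point, J = [[-20.56344, 35.000], [-8.000, 4.000]] (det J = 197.74625).
Solving J·Δ = −F gives Δ = (-1.642, -0.034).
Then the next iterate is (p, q)₁ = (-0.642, -2.034).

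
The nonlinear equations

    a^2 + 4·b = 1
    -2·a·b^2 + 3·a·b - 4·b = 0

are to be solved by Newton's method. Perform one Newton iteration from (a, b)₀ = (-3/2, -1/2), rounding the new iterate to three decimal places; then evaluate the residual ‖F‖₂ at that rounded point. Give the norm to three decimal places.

0.896

At (-3/2, -1/2): F = (-0.750, 5.000).
Jacobian J = [[2·a, 4], [-2·b^2 + 3·b, -4·a·b + 3·a - 4]].
At the point, J = [[-3.000, 4.000], [-2.000, -11.500]] (det J = 42.500).
Solving J·Δ = −F gives Δ = (0.268, 0.388).
Then the next iterate is (a, b)₁ = (-1.232, -0.112).
Re-evaluating at (-1.232, -0.112): F = (0.06982, 0.89286), so ‖F‖₂ = 0.896.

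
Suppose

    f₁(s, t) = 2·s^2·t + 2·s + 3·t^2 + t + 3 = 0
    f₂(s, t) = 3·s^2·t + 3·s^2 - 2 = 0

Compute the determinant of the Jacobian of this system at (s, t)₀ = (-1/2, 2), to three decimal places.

J = [[4·s·t + 2, 2·s^2 + 6·t + 1], [6·s·t + 6·s, 3·s^2]].
At the point, J = [[-2.000, 13.500], [-9.000, 0.750]].
det J = 120.000.

120.000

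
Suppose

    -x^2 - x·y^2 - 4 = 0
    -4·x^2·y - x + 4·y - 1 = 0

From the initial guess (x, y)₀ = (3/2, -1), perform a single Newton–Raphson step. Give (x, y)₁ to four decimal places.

At (3/2, -1): F = (-7.7500, 2.5000).
Jacobian J = [[-2·x - y^2, -2·x·y], [-8·x·y - 1, -4·x^2 + 4]].
At the point, J = [[-4.0000, 3.0000], [11.0000, -5.0000]] (det J = -13.0000).
Solving J·Δ = −F gives Δ = (2.4038, 5.7885).
Then the next iterate is (x, y)₁ = (3.9038, 4.7885).

(3.9038, 4.7885)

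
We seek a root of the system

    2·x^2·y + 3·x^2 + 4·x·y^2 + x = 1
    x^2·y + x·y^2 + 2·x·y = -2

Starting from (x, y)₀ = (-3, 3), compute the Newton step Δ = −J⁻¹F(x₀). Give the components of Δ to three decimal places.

(4.290, -1.925)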